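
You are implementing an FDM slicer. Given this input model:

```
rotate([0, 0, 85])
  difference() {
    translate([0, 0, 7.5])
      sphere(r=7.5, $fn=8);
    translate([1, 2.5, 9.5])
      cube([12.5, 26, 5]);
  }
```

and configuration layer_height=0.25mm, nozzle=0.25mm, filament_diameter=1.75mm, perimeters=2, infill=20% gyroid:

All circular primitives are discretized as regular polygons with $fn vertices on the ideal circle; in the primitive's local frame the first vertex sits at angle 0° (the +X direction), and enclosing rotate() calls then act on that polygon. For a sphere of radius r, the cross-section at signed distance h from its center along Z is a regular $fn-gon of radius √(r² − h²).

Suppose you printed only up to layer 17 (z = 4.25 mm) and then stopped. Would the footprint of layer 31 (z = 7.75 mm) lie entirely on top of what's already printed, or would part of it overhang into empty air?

Compare the two slices. At z = 4.25: the sphere: section is a regular 8-gon, circumradius = √(r²−h²) = √(7.5²−3.25²) = 6.759 (area = (8/2)·6.759²·sin(360°/8) = 129.22 mm²); the cube at (1, 2.5) is not intersected at this z (z outside [9.5, 14.5]); After the difference (first − rest): none of the subtracted shapes is present at this height, so the r=7.5 sphere is unchanged — area = 129.22 mm²; (rotated 85° about Z; rotation is an isometry so areas/perimeters/island counts are preserved). At z = 7.75: the r=7.5 sphere slices to a regular 8-gon of circumradius 7.496 (√(r²−h²) with h=0.25 from center) (area = (8/2)·7.496²·sin(360°/8) = 158.92 mm²); the cube at (1, 2.5) is not intersected at this z (z outside [9.5, 14.5]); Subtracting the remaining from the first: none of the subtracted shapes is present at this height, so the r=7.5 sphere is unchanged — area = 158.92 mm²; (rotated 85° about Z; rotation is an isometry so areas/perimeters/island counts are preserved). Checking containment: at z = 7.75 the cross-section extends beyond the z = 4.25 cross-section by about 29.70 mm².

part overhangs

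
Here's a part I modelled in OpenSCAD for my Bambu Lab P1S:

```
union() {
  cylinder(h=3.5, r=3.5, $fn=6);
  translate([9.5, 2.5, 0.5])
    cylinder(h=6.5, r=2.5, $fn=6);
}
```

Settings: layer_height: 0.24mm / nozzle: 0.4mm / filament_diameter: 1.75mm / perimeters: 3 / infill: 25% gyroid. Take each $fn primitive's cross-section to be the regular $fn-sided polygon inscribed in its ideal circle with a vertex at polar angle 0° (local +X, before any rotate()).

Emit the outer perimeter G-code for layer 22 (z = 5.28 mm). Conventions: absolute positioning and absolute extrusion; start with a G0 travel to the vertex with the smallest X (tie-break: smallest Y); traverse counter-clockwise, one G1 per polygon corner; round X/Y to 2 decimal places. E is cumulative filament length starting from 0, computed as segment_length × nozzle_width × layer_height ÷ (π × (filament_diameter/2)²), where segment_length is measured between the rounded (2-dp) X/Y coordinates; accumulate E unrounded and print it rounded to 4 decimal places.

G0 X7.00 Y2.50 Z5.28
G1 X8.25 Y0.33 E0.1000
G1 X10.75 Y0.33 E0.1997
G1 X12.00 Y2.50 E0.2997
G1 X10.75 Y4.67 E0.3996
G1 X8.25 Y4.67 E0.4994
G1 X7.00 Y2.50 E0.5994

At z = 5.28 mm: the cylinder is absent (z outside [0, 3.5]); the cylinder at (9.5, 2.5): section is a regular 6-gon, circumradius r=2.5; Taking the union: only the r=2.5 cylinder at (9.5, 2.5) is present, so the union is just that shape — 1 connected region. The outline is a single polygon with 6 vertices. Extrusion per mm of travel: 0.4 × 0.24 / (π × 0.875²) = 0.039912. Accumulating E over each segment gives final E = 0.5994.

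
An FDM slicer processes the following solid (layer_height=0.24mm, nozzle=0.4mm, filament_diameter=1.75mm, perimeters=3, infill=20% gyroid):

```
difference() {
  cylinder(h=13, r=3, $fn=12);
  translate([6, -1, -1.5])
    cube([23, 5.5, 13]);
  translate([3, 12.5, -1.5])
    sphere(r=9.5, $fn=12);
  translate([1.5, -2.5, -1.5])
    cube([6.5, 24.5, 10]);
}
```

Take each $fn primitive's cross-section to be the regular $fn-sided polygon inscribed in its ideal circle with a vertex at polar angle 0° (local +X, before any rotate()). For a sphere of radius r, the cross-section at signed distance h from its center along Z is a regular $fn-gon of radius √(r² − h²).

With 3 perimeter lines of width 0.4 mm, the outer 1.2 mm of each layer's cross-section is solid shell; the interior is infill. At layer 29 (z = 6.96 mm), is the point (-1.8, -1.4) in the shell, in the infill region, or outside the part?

shell

At z = 6.96 mm: the cylinder: section is a regular 12-gon, circumradius r=3; the cube at (6, -1) is present — its section is the full 23×5.5 rectangle; the r=9.5 sphere at (3, 12.5) contributes a regular 12-gon of circumradius √(9.5²−8.46²) = 4.322; the cube at (1.5, -2.5) (footprint 6.5×24.5) is included at this height; Subtracting the remaining from the first: starting from the r=3 cylinder, the 23×5.5 cube at (6, -1) misses the remaining region (no effect); the r=9.5 sphere at (3, 12.5) misses the remaining region (no effect); the 6.5×24.5 cube at (1.5, -2.5) partially overlaps it — only the 5.10 mm² overlap (of its 159.25 mm²) is removed, clipping the outline — 1 connected region. Overall, the cross-section is a single solid region. The nearest boundary edge runs (-1.50, -2.60)→(-2.60, -1.50); distance from the point to it = 0.64 mm. The point is inside the cross-section, 0.64 mm from the nearest boundary — within the 1.2 mm shell band (3 × 0.4).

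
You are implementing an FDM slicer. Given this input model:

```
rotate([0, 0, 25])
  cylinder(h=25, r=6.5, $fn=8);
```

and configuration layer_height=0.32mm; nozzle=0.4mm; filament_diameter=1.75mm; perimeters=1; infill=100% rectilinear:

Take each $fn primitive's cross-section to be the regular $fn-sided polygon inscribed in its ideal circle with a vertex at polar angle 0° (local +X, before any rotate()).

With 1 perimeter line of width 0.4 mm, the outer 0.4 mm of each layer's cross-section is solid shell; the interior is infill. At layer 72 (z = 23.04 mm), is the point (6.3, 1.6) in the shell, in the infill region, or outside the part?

outside

At z = 23.04 mm: the cylinder: section is a regular 8-gon, circumradius r=6.5; (rotated 25° about Z; rotation is an isometry so areas/perimeters/island counts are preserved). Overall, the cross-section is a single solid region. Undo the 25° rotation: the query point maps to (6.386, -1.212) in the un-rotated model frame. The nearest boundary edge runs (4.60, -4.60)→(6.50, 0.00); distance from the point to it = 0.36 mm. The point is not inside any of the regions above, so it lies outside the cross-section (0.36 mm from the nearest boundary).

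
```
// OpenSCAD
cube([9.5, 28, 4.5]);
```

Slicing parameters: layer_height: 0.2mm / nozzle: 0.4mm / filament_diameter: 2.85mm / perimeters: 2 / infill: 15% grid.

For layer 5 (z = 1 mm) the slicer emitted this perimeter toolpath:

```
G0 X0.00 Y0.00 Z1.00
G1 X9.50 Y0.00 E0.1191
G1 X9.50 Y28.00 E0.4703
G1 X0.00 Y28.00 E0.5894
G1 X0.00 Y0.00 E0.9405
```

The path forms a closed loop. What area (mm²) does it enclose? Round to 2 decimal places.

Apply the shoelace formula to the sequence of (X, Y) vertices; enclosed area = 266.00 mm².

266.00 mm²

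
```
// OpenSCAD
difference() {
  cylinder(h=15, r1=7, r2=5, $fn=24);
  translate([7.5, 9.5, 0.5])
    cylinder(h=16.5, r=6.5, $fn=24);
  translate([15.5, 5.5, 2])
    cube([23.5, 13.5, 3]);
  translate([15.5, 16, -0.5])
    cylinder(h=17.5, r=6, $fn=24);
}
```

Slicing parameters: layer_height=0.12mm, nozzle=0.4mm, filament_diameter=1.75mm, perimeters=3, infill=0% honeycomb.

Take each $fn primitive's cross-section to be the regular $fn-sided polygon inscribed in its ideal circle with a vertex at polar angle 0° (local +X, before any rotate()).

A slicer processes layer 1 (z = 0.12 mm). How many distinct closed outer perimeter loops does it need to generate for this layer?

1

At z = 0.12 mm: the cone: at t=0.008 of its height the radius interpolates to r₁+(r₂−r₁)t = 6.984, giving a regular 24-gon of that circumradius; the cylinder at (7.5, 9.5) does not reach this height (z outside [0.5, 17]); the cube at (15.5, 5.5) is absent (z outside [2, 5]); the cylinder at (15.5, 16): section is a regular 24-gon, circumradius r=6; Subtracting the remaining from the first: starting from the cone, the r=6 cylinder at (15.5, 16) misses the remaining region (no effect) — 1 connected region. The result has 1 disconnected region.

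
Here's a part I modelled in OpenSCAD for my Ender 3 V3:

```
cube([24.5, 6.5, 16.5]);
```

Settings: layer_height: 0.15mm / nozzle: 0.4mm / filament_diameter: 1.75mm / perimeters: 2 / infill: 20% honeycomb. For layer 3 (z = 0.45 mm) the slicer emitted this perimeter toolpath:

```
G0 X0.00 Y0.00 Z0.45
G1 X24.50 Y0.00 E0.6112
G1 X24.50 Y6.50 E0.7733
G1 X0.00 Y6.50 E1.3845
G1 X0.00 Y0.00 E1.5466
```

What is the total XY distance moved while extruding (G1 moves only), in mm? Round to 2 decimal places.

Sum the Euclidean lengths of each G1 segment: total = 62.00 mm.

62.00 mm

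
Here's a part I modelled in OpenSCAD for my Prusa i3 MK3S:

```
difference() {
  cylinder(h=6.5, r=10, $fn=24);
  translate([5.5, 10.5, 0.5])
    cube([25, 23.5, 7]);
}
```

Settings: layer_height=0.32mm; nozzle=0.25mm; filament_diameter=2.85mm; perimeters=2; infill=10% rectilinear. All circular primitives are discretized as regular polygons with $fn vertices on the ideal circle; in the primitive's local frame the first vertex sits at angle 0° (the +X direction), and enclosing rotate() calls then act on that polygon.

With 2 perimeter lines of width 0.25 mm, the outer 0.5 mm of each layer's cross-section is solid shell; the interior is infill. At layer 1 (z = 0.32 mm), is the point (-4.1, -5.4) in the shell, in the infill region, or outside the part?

At z = 0.32 mm: the r=10 cylinder gives a regular 24-gon of circumradius 10 (constant along its height); the cube at (5.5, 10.5) is absent (z outside [0.5, 7.5]); After the difference (first − rest): none of the subtracted shapes is present at this height, so the r=10 cylinder is unchanged — 1 connected region. Overall, the cross-section is a single solid region. The nearest boundary edge runs (-7.07, -7.07)→(-5.00, -8.66); distance from the point to it = 3.13 mm. The point is inside the cross-section and 3.13 mm from the nearest boundary — more than the 0.5 mm shell width (2 × 0.25), so it's in the infill interior.

infill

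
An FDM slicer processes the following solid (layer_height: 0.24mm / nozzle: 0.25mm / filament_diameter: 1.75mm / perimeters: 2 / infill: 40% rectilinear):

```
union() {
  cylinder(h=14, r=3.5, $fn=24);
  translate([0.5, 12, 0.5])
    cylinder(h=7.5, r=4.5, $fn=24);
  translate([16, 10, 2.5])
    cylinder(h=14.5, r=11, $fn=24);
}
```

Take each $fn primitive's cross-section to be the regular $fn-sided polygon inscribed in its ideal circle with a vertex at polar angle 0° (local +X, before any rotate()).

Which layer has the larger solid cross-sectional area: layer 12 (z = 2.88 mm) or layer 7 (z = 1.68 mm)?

Layer 12 (z = 2.88): the r=3.5 cylinder gives a regular 24-gon of circumradius 3.5 (constant along its height) (area = (24/2)·3.500²·sin(360°/24) = 38.05 mm²); the cylinder at (0.5, 12): section is a regular 24-gon, circumradius r=4.5 (area = (24/2)·4.500²·sin(360°/24) = 62.89 mm²); the r=11 cylinder at (16, 10) gives a regular 24-gon of circumradius 11 (constant along its height) (area = (24/2)·11.000²·sin(360°/24) = 375.81 mm²); Merging all regions: the 3 present regions are separate (no shared area or edge), so areas and boundary lengths simply add and each stays a separate island — area = 476.74 mm². So its area = 476.74 mm². Layer 7 (z = 1.68): the r=3.5 cylinder contributes a regular 24-gon of circumradius 3.5 (area = (24/2)·3.500²·sin(360°/24) = 38.05 mm²); the r=4.5 cylinder at (0.5, 12) gives a regular 24-gon of circumradius 4.5 (constant along its height) (area = (24/2)·4.500²·sin(360°/24) = 62.89 mm²); the cylinder at (16, 10) is absent (z outside [2.5, 17]); Merging all regions: the 2 present regions are separate (no shared area or edge), so areas and boundary lengths simply add and each stays a separate island — area = 100.94 mm². So its area = 100.94 mm². Layer 12 is larger (476.74 vs 100.94 mm²).

layer 12 (z = 2.88 mm)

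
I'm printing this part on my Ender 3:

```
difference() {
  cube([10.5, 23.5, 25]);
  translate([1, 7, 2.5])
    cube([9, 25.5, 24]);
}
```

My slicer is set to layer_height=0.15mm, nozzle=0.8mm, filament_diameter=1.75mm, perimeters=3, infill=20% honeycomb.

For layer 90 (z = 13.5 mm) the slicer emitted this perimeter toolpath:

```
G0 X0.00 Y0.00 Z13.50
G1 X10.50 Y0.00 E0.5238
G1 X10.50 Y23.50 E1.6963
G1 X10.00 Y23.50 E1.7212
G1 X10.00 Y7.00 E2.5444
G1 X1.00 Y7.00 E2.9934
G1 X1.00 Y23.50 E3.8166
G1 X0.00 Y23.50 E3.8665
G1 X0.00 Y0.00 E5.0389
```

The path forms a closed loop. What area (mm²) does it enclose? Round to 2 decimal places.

98.25 mm²

Apply the shoelace formula to the sequence of (X, Y) vertices; enclosed area = 98.25 mm².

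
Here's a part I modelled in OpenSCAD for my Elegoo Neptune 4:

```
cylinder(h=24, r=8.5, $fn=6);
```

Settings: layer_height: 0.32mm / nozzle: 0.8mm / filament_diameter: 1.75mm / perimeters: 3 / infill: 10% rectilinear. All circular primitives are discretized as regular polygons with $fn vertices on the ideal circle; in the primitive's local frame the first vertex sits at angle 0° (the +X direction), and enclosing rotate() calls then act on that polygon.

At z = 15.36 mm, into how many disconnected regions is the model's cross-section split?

At z = 15.36 mm: the r=8.5 cylinder gives a regular 6-gon of circumradius 8.5 (constant along its height). The result has 1 disconnected region.

1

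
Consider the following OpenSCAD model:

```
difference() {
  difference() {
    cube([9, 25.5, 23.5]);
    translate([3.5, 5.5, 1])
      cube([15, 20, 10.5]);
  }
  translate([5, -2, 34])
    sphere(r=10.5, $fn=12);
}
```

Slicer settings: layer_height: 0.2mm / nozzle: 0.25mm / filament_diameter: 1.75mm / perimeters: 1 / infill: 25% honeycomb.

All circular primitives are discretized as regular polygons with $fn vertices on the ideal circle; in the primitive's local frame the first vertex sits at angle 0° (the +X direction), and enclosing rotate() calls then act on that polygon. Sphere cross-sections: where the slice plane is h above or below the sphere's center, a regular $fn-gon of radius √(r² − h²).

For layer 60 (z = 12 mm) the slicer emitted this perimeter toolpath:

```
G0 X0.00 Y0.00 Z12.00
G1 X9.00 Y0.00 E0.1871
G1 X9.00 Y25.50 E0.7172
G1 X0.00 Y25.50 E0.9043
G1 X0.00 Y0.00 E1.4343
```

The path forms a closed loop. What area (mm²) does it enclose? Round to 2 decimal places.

Apply the shoelace formula to the sequence of (X, Y) vertices; enclosed area = 229.50 mm².

229.50 mm²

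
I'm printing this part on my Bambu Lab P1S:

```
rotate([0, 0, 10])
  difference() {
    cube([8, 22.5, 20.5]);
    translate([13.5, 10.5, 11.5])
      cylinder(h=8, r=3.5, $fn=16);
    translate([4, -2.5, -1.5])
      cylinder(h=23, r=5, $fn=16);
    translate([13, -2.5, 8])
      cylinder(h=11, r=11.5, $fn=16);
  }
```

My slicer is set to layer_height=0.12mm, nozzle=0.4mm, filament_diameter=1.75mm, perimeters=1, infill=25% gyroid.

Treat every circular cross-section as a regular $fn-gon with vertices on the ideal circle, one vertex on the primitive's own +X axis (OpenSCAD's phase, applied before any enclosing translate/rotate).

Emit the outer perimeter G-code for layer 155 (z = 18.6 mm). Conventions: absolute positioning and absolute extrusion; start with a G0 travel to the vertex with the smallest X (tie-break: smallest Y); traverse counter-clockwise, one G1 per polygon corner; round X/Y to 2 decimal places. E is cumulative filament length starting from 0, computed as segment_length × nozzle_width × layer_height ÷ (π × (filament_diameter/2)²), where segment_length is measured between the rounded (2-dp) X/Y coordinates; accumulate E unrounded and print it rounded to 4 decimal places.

G0 X-3.91 Y22.16 Z18.60
G1 X-0.06 Y0.34 E0.4422
G1 X0.28 Y1.10 E0.4588
G1 X1.69 Y2.45 E0.4977
G1 X2.16 Y2.63 E0.5078
G1 X3.82 Y6.39 E0.5898
G1 X6.54 Y9.00 E0.6650
G1 X3.97 Y23.55 E0.9599
G1 X-3.91 Y22.16 E1.1196

At z = 18.6 mm: the cube is present — its section is the full 8×22.5 rectangle; the cylinder at (13.5, 10.5): section is a regular 16-gon, circumradius r=3.5; the r=5 cylinder at (4, -2.5) contributes a regular 16-gon of circumradius 5; the r=11.5 cylinder at (13, -2.5) gives a regular 16-gon of circumradius 11.5 (constant along its height); Taking the first minus the rest: starting from the 8×22.5 cube, the r=3.5 cylinder at (13.5, 10.5) misses the remaining region (no effect); the r=5 cylinder at (4, -2.5) partially overlaps it — only the 14.60 mm² overlap (of its 76.54 mm²) is removed, clipping the outline; the r=11.5 cylinder at (13, -2.5) partially overlaps it — only the 19.24 mm² overlap (of its 404.88 mm²) is removed, clipping the outline — 1 connected region; (whole slice rotated 10° about Z — lengths, areas and connectivity unchanged). The outline is a single polygon with 8 vertices. Extrusion per mm of travel: 0.4 × 0.12 / (π × 0.875²) = 0.019956. Accumulating E over each segment gives final E = 1.1196.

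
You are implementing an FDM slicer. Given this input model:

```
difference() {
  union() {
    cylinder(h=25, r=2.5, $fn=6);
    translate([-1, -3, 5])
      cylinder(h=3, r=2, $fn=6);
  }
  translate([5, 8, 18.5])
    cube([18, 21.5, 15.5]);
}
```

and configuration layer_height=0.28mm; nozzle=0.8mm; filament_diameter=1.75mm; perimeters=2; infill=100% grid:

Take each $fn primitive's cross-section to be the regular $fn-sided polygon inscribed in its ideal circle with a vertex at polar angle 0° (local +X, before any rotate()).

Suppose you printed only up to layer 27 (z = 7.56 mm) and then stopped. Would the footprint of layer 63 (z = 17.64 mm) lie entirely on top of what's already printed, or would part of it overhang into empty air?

Compare the two slices. At z = 7.56: the cylinder: section is a regular 6-gon, circumradius r=2.5 (area = (6/2)·2.500²·sin(360°/6) = 16.24 mm²); the r=2 cylinder at (-1, -3) gives a regular 6-gon of circumradius 2 (constant along its height) (area = (6/2)·2.000²·sin(360°/6) = 10.39 mm²); Merging all regions: the regions partially overlap — summed areas 26.63 mm² minus the doubly-counted overlap 1.59 mm² gives 25.04 mm² — area = 25.04 mm²; the cube at (5, 8) does not reach this height (z outside [18.5, 34]); Subtracting the remaining from the first: none of the subtracted shapes is present at this height, so the result so far is unchanged — area = 25.04 mm². At z = 17.64: the r=2.5 cylinder gives a regular 6-gon of circumradius 2.5 (constant along its height) (area = (6/2)·2.500²·sin(360°/6) = 16.24 mm²); the cylinder at (-1, -3) does not reach this height (z outside [5, 8]); Merging all regions: only the r=2.5 cylinder is present, so the union is just that shape — area = 16.24 mm²; the cube at (5, 8) is not intersected at this z (z outside [18.5, 34]); Subtracting the remaining from the first: none of the subtracted shapes is present at this height, so that combined region is unchanged — area = 16.24 mm². Checking containment: the cross-section at z = 17.64 is a subset of the cross-section at z = 7.56.

entirely on top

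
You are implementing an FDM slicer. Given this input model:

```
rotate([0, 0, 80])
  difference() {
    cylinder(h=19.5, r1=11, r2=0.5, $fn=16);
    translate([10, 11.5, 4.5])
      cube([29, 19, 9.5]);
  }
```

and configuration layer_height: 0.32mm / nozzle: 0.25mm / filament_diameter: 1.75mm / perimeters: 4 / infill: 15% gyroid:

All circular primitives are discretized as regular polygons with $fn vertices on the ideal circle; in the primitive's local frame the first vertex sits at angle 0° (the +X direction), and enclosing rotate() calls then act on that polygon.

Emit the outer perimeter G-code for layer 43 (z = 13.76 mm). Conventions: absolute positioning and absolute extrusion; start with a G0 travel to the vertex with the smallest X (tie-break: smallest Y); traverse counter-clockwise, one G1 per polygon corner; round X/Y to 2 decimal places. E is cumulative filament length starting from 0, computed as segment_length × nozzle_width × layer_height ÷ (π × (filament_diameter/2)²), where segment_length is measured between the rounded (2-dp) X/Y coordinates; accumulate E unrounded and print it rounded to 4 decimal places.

G0 X-3.54 Y0.62 Z13.76
G1 X-3.51 Y-0.78 E0.0466
G1 X-2.94 Y-2.06 E0.0932
G1 X-1.93 Y-3.03 E0.1398
G1 X-0.62 Y-3.54 E0.1865
G1 X0.78 Y-3.51 E0.2331
G1 X2.06 Y-2.94 E0.2797
G1 X3.03 Y-1.93 E0.3263
G1 X3.54 Y-0.62 E0.3730
G1 X3.51 Y0.78 E0.4196
G1 X2.94 Y2.06 E0.4662
G1 X1.93 Y3.03 E0.5128
G1 X0.62 Y3.54 E0.5595
G1 X-0.78 Y3.51 E0.6061
G1 X-2.06 Y2.94 E0.6527
G1 X-3.03 Y1.93 E0.6993
G1 X-3.54 Y0.62 E0.7460

At z = 13.76 mm: the cone (r1=11→r2=0.5) has section circumradius 3.591 here — a regular 16-gon; the cube at (10, 11.5) (footprint 29×19) is included at this height; After the difference (first − rest): starting from the cone, the 29×19 cube at (10, 11.5) misses the remaining region (no effect) — 1 connected region; (whole slice rotated 80° about Z — lengths, areas and connectivity unchanged). The outline is a single polygon with 16 vertices. Extrusion per mm of travel: 0.25 × 0.32 / (π × 0.875²) = 0.033260. Accumulating E over each segment gives final E = 0.7460.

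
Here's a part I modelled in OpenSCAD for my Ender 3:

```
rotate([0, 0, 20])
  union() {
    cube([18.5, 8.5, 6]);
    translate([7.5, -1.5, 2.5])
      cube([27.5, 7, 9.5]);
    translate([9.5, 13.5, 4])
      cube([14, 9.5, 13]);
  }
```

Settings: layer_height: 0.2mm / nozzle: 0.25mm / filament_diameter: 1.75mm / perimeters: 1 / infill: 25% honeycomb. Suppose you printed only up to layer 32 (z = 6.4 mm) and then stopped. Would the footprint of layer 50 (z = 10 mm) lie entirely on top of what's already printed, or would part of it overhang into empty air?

Compare the two slices. At z = 6.4: the cube does not reach this height (z outside [0, 6]); the 27.5×7 cube at (7.5, -1.5) contributes its full rectangle (area 192.50 mm²); the 14×9.5 cube at (9.5, 13.5) contributes its full rectangle (area 133.00 mm²); Taking the union: the 2 present regions are separate (no shared area or edge), so areas and boundary lengths simply add and each stays a separate island — area = 325.50 mm²; (whole slice rotated 20° about Z — lengths, areas and connectivity unchanged). At z = 10: the cube does not reach this height (z outside [0, 6]); the 27.5×7 cube at (7.5, -1.5) contributes its full rectangle (area 192.50 mm²); the cube at (9.5, 13.5) is present — its section is the full 14×9.5 rectangle (area 133.00 mm²); Merging all regions: the 2 present regions are separate (no shared area or edge), so areas and boundary lengths simply add and each stays a separate island — area = 325.50 mm²; (rotated 20° about Z; rotation is an isometry so areas/perimeters/island counts are preserved). Checking containment: the cross-section at z = 10 is a subset of the cross-section at z = 6.4.

entirely on top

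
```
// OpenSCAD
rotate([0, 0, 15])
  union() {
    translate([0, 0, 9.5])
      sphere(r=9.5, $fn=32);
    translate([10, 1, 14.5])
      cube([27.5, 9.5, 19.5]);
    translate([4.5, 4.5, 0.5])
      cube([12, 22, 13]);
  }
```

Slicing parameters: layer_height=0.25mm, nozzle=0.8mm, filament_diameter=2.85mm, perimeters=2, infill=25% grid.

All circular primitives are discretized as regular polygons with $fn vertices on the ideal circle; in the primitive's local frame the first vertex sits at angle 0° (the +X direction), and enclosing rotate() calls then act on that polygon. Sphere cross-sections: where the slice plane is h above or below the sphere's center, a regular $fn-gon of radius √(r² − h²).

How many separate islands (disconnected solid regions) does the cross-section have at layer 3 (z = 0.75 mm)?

At z = 0.75 mm: the r=9.5 sphere slices to a regular 32-gon of circumradius 3.700 (√(r²−h²) with h=8.75 from center); the cube at (10, 1) is absent (z outside [14.5, 34]); the cube at (4.5, 4.5) (footprint 12×22) is included at this height; Merging all regions: the 2 present regions are separate (no shared area or edge), so areas and boundary lengths simply add and each stays a separate island — 2 connected regions; (rotated 15° about Z; rotation is an isometry so areas/perimeters/island counts are preserved). Overall, the cross-section has 2 separate islands. Island count = 2.

2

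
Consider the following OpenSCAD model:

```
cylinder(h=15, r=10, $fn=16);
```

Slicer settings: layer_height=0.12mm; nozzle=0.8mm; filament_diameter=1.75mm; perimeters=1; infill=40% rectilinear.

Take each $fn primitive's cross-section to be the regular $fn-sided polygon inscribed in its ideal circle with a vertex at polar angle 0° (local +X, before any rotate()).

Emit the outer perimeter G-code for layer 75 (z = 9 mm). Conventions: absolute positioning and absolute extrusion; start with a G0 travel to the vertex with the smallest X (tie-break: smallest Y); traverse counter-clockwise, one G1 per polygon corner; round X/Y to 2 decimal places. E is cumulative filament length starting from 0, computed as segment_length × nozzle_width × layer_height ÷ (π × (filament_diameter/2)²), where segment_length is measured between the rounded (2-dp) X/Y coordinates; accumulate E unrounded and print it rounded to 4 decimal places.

G0 X-10.00 Y0.00 Z9.00
G1 X-9.24 Y-3.83 E0.1558
G1 X-7.07 Y-7.07 E0.3115
G1 X-3.83 Y-9.24 E0.4671
G1 X0.00 Y-10.00 E0.6230
G1 X3.83 Y-9.24 E0.7788
G1 X7.07 Y-7.07 E0.9345
G1 X9.24 Y-3.83 E1.0901
G1 X10.00 Y0.00 E1.2459
G1 X9.24 Y3.83 E1.4018
G1 X7.07 Y7.07 E1.5574
G1 X3.83 Y9.24 E1.7131
G1 X0.00 Y10.00 E1.8689
G1 X-3.83 Y9.24 E2.0247
G1 X-7.07 Y7.07 E2.1804
G1 X-9.24 Y3.83 E2.3360
G1 X-10.00 Y0.00 E2.4919

At z = 9 mm: the r=10 cylinder gives a regular 16-gon of circumradius 10 (constant along its height). The outline is a single polygon with 16 vertices. Extrusion per mm of travel: 0.8 × 0.12 / (π × 0.875²) = 0.039912. Accumulating E over each segment gives final E = 2.4919.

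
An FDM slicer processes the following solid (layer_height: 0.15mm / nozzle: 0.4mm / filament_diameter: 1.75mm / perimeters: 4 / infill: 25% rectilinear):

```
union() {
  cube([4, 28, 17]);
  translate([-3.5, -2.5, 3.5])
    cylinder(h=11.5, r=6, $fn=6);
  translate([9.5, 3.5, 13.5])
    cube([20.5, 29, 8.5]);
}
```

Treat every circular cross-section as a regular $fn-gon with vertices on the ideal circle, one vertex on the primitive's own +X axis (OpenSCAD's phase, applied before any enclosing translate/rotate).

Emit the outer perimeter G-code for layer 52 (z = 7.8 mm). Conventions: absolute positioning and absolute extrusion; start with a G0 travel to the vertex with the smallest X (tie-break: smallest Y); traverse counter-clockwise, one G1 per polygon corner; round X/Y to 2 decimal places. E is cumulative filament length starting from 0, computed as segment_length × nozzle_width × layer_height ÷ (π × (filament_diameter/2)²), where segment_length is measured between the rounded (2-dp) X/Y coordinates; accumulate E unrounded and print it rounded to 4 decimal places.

At z = 7.8 mm: the cube (footprint 4×28) is included at this height; the r=6 cylinder at (-3.5, -2.5) contributes a regular 6-gon of circumradius 6; the cube at (9.5, 3.5) is not intersected at this z (z outside [13.5, 22]); Taking the union: the regions partially overlap (shared area 0.97 mm²), so overlapping operands fuse into one piece — 1 connected region. The outline is a single polygon with 11 vertices. Extrusion per mm of travel: 0.4 × 0.15 / (π × 0.875²) = 0.024945. Accumulating E over each segment gives final E = 2.3700.

G0 X-9.50 Y-2.50 Z7.80
G1 X-6.50 Y-7.70 E0.1498
G1 X-0.50 Y-7.70 E0.2994
G1 X2.50 Y-2.50 E0.4492
G1 X1.06 Y0.00 E0.5211
G1 X4.00 Y0.00 E0.5945
G1 X4.00 Y28.00 E1.2929
G1 X0.00 Y28.00 E1.3927
G1 X0.00 Y1.83 E2.0455
G1 X-0.50 Y2.70 E2.0706
G1 X-6.50 Y2.70 E2.2202
G1 X-9.50 Y-2.50 E2.3700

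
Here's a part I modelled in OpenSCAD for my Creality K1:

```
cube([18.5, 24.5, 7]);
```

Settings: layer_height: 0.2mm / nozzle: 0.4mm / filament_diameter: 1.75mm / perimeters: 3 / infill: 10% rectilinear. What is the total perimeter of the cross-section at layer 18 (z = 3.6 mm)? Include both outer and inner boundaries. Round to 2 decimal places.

86.00 mm

At z = 3.6 mm: the 18.5×24.5 cube contributes its full rectangle (perimeter 86.00 mm). Overall, the cross-section is a single solid region. Total boundary length (outer) = 86.00 mm.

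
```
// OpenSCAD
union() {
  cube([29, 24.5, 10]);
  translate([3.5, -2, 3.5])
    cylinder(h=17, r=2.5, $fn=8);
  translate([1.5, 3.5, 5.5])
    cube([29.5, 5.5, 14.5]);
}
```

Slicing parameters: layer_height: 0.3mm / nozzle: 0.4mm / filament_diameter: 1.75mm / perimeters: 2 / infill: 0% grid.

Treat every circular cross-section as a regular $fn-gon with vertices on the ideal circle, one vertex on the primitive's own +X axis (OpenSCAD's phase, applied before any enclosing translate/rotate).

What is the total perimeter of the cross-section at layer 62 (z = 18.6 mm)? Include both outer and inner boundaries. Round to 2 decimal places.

85.31 mm

At z = 18.6 mm: the cube does not reach this height (z outside [0, 10]); the r=2.5 cylinder at (3.5, -2) contributes a regular 8-gon of circumradius 2.5 (perimeter = 2·8·2.500·sin(180°/8) = 15.31 mm); the cube at (1.5, 3.5) (footprint 29.5×5.5) is included at this height (perimeter 70.00 mm); Taking the union: the 2 present regions are separate (no shared area or edge), so areas and boundary lengths simply add and each stays a separate island — boundary = 85.31 mm. Overall, the cross-section has 2 separate islands. Total boundary length (outer) = 85.31 mm.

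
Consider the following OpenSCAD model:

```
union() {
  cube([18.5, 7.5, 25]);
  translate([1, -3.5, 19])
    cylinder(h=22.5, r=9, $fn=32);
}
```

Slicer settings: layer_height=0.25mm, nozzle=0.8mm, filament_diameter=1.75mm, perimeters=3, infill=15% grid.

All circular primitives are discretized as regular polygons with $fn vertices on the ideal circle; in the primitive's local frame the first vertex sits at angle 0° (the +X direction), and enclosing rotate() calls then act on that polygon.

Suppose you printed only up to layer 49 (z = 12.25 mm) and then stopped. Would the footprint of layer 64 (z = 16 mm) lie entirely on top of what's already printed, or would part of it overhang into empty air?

entirely on top

Compare the two slices. At z = 12.25: the 18.5×7.5 cube contributes its full rectangle (area 138.75 mm²); the cylinder at (1, -3.5) is not intersected at this z (z outside [19, 41.5]); Taking the union: only the 18.5×7.5 cube is present, so the union is just that shape — area = 138.75 mm². At z = 16: the cube (footprint 18.5×7.5) is included at this height (area 138.75 mm²); the cylinder at (1, -3.5) is absent (z outside [19, 41.5]); Taking the union: only the 18.5×7.5 cube is present, so the union is just that shape — area = 138.75 mm². Checking containment: the cross-section at z = 16 is a subset of the cross-section at z = 12.25.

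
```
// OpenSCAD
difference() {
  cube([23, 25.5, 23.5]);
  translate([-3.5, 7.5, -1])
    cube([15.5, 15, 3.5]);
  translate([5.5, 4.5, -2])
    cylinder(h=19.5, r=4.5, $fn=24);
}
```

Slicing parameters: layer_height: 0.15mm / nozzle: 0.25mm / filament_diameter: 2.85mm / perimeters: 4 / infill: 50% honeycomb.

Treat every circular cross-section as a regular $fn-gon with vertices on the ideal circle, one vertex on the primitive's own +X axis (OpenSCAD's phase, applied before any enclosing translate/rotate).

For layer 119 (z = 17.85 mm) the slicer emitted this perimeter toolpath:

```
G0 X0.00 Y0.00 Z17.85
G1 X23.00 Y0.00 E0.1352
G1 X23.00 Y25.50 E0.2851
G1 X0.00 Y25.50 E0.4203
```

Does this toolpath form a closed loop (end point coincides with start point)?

Start point (G0): (0.00, 0.00). End point (last G1): the path does not return to the start — open.

no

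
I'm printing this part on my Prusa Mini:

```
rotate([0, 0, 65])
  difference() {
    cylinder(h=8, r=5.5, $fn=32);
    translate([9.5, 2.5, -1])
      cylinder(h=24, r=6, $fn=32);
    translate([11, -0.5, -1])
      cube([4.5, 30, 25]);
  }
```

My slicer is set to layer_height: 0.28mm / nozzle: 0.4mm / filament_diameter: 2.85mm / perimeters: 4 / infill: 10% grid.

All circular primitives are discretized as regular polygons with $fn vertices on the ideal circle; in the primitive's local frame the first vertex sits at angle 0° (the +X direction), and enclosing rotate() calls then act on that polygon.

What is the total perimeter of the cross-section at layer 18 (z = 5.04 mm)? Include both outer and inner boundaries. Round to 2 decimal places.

At z = 5.04 mm: the r=5.5 cylinder contributes a regular 32-gon of circumradius 5.5 (perimeter = 2·32·5.500·sin(180°/32) = 34.50 mm); the cylinder at (9.5, 2.5): section is a regular 32-gon, circumradius r=6 (perimeter = 2·32·6.000·sin(180°/32) = 37.64 mm); the cube at (11, -0.5) (footprint 4.5×30) is included at this height (perimeter 69.00 mm); Taking the first minus the rest: starting from the r=5.5 cylinder, the r=6 cylinder at (9.5, 2.5) partially overlaps it — only the 6.55 mm² overlap (of its 112.37 mm²) is removed, clipping the outline; the 4.5×30 cube at (11, -0.5) misses the remaining region (no effect) — boundary = 34.43 mm; (whole slice rotated 65° about Z — lengths, areas and connectivity unchanged). Overall, the cross-section is a single solid region. Total boundary length (outer) = 34.43 mm.

34.43 mm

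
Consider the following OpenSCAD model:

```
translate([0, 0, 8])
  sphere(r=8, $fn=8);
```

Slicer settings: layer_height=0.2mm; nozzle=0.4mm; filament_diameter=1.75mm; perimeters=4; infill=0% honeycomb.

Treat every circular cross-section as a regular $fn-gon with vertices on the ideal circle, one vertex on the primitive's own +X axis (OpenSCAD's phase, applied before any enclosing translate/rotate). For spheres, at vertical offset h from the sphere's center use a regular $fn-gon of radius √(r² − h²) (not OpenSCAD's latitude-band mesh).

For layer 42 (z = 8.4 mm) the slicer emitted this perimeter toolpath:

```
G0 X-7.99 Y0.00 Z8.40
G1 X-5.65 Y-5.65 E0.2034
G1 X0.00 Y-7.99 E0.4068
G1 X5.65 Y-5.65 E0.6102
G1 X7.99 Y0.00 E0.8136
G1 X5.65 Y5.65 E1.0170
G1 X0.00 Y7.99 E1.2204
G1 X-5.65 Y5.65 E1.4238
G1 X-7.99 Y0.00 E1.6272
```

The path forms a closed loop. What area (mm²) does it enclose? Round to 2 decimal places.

180.57 mm²

Apply the shoelace formula to the sequence of (X, Y) vertices; enclosed area = 180.57 mm².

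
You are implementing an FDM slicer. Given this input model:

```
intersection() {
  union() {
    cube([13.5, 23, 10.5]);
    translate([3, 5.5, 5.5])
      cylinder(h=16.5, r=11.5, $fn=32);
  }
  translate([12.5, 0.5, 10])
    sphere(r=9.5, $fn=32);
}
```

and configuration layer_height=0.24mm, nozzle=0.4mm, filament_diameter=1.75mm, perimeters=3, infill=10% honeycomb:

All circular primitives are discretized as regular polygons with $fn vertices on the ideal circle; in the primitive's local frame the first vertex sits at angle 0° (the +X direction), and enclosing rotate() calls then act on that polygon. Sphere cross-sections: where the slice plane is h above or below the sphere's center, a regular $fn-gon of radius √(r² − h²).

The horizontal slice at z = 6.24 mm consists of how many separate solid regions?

1

At z = 6.24 mm: the cube is present — its section is the full 13.5×23 rectangle; the r=11.5 cylinder at (3, 5.5) contributes a regular 32-gon of circumradius 11.5; Taking the union: the regions partially overlap (shared area 208.27 mm²), so overlapping operands fuse into one piece — 1 connected region; the r=9.5 sphere at (12.5, 0.5) slices to a regular 32-gon of circumradius 8.724 (√(r²−h²) with h=3.76 from center); After intersecting: the r=9.5 sphere at (12.5, 0.5) partially overlaps that combined region; clipping to the common part keeps 111.42 mm² — 1 connected region. The result has 1 disconnected region.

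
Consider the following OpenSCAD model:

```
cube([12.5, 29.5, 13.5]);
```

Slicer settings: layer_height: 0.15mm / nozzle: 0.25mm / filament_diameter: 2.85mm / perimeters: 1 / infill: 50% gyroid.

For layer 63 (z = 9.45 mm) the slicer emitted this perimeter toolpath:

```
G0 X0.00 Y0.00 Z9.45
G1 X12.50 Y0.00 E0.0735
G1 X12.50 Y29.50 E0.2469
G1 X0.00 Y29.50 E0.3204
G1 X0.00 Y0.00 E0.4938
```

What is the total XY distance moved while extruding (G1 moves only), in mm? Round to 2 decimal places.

84.00 mm

Sum the Euclidean lengths of each G1 segment: total = 84.00 mm.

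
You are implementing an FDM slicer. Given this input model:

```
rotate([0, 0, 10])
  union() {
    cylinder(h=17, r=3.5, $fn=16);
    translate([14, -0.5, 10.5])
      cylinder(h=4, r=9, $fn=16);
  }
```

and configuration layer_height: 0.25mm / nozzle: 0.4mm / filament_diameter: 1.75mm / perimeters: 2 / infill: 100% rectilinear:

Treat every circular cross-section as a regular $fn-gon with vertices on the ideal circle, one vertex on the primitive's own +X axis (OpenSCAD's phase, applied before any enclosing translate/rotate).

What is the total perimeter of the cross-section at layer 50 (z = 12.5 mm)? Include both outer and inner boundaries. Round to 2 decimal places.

78.04 mm

At z = 12.5 mm: the r=3.5 cylinder gives a regular 16-gon of circumradius 3.5 (constant along its height) (perimeter = 2·16·3.500·sin(180°/16) = 21.85 mm); the r=9 cylinder at (14, -0.5) gives a regular 16-gon of circumradius 9 (constant along its height) (perimeter = 2·16·9.000·sin(180°/16) = 56.19 mm); Combining (union): the 2 present regions are separate (no shared area or edge), so areas and boundary lengths simply add and each stays a separate island — boundary = 78.04 mm; (whole slice rotated 10° about Z — lengths, areas and connectivity unchanged). Overall, the cross-section has 2 separate islands. Total boundary length (outer) = 78.04 mm.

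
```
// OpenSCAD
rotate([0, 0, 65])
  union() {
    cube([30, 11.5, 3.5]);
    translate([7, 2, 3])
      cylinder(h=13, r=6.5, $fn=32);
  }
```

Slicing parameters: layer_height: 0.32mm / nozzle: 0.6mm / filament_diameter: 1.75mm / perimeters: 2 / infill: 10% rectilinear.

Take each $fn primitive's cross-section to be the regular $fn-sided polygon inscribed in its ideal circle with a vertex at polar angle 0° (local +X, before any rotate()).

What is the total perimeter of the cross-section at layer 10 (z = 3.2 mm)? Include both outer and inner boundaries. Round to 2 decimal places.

87.00 mm

At z = 3.2 mm: the 30×11.5 cube contributes its full rectangle (perimeter 83.00 mm); the cylinder at (7, 2): section is a regular 32-gon, circumradius r=6.5 (perimeter = 2·32·6.500·sin(180°/32) = 40.78 mm); Taking the union: the regions partially overlap (shared area 91.44 mm²), so the edge portions inside another operand are dropped and the merged outline is re-measured after clipping — boundary = 87.00 mm; (rotated 65° about Z; rotation is an isometry so areas/perimeters/island counts are preserved). Overall, the cross-section is a single solid region. Total boundary length (outer) = 87.00 mm.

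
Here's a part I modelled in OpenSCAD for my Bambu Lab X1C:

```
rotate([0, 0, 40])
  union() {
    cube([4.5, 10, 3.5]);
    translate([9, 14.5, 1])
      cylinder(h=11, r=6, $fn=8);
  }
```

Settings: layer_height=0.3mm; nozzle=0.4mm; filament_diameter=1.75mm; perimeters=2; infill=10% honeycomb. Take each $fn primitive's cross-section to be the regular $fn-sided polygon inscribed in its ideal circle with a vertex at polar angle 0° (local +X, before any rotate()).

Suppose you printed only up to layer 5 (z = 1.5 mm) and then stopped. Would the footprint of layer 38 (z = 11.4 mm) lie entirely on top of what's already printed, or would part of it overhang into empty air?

entirely on top

Compare the two slices. At z = 1.5: the 4.5×10 cube contributes its full rectangle (area 45.00 mm²); the r=6 cylinder at (9, 14.5) gives a regular 8-gon of circumradius 6 (constant along its height) (area = (8/2)·6.000²·sin(360°/8) = 101.82 mm²); Merging all regions: the 2 present regions are separate (no shared area or edge), so areas and boundary lengths simply add and each stays a separate island — area = 146.82 mm²; (rotated 40° about Z; rotation is an isometry so areas/perimeters/island counts are preserved). At z = 11.4: the cube is absent (z outside [0, 3.5]); the cylinder at (9, 14.5): section is a regular 8-gon, circumradius r=6 (area = (8/2)·6.000²·sin(360°/8) = 101.82 mm²); Combining (union): only the r=6 cylinder at (9, 14.5) is present, so the union is just that shape — area = 101.82 mm²; (whole slice rotated 40° about Z — lengths, areas and connectivity unchanged). Checking containment: the cross-section at z = 11.4 is a subset of the cross-section at z = 1.5.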